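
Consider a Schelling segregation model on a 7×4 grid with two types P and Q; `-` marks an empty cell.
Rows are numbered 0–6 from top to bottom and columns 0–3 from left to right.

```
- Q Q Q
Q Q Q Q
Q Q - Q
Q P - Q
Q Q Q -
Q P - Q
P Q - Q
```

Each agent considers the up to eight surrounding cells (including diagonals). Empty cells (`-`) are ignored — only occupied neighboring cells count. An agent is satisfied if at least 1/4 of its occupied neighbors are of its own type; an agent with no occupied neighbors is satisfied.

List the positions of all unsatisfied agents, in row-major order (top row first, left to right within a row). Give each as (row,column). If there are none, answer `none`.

(3,1), (5,1)

Row 0: (0,1)Q 4/4 satisfied · (0,2)Q 5/5 satisfied · (0,3)Q 3/3 satisfied
Row 1: (1,0)Q 4/4 satisfied · (1,1)Q 6/6 satisfied · (1,2)Q 7/7 satisfied · (1,3)Q 4/4 satisfied
Row 2: (2,0)Q 4/5 satisfied · (2,1)Q 5/6 satisfied · (2,3)Q 3/3 satisfied
Row 3: (3,0)Q 4/5 satisfied · (3,1)P 0/6 not · (3,3)Q 2/2 satisfied
Row 4: (4,0)Q 3/5 satisfied · (4,1)Q 4/6 satisfied · (4,2)Q 3/5 satisfied
Row 5: (5,0)Q 3/5 satisfied · (5,1)P 1/6 not · (5,3)Q 2/2 satisfied
Row 6: (6,0)P 1/3 satisfied · (6,1)Q 1/3 satisfied · (6,3)Q 1/1 satisfied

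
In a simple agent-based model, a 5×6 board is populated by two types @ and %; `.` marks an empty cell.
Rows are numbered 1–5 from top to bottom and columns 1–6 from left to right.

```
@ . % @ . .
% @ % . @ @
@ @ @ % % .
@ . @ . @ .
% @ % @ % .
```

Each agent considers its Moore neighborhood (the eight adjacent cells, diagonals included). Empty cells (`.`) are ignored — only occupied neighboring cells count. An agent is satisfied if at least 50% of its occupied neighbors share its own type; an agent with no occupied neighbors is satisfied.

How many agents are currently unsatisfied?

Row 1: (1,1)@ 1/2 satisfied · (1,3)% 1/3 not · (1,4)@ 1/3 not
Row 2: (2,1)% 0/4 not · (2,2)@ 4/7 satisfied · (2,3)% 2/6 not · (2,5)@ 2/4 satisfied · (2,6)@ 1/2 satisfied
Row 3: (3,1)@ 3/4 satisfied · (3,2)@ 5/7 satisfied · (3,3)@ 3/5 satisfied · (3,4)% 2/6 not · (3,5)% 1/4 not
Row 4: (4,1)@ 3/4 satisfied · (4,3)@ 4/6 satisfied · (4,5)@ 1/4 not
Row 5: (5,1)% 0/2 not · (5,2)@ 2/4 satisfied · (5,3)% 0/3 not · (5,4)@ 2/4 satisfied · (5,5)% 0/2 not
Unsatisfied: (1,3), (1,4), (2,1), (2,3), (3,4), (3,5), (4,5), (5,1), (5,3), (5,5) — 10 in total.

10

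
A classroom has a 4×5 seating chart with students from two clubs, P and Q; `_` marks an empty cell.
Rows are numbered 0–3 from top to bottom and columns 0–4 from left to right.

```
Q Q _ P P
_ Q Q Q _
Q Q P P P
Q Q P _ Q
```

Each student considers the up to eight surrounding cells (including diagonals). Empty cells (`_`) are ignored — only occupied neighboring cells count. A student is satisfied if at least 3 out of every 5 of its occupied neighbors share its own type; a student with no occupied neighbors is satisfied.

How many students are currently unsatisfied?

9

(0,0)Q 2/2 ok
(0,1)Q 3/3 ok
(0,3)P 1/3 unhappy
(0,4)P 1/2 unhappy
(1,1)Q 5/6 ok
(1,2)Q 4/7 unhappy
(1,3)Q 1/6 unhappy
(2,0)Q 4/4 ok
(2,1)Q 5/7 ok
(2,2)P 2/7 unhappy
(2,3)P 3/6 unhappy
(2,4)P 1/3 unhappy
(3,0)Q 3/3 ok
(3,1)Q 3/5 ok
(3,2)P 2/4 unhappy
(3,4)Q 0/2 unhappy
Unsatisfied: (0,3), (0,4), (1,2), (1,3), (2,2), (2,3), (2,4), (3,2), (3,4) — 9 in total.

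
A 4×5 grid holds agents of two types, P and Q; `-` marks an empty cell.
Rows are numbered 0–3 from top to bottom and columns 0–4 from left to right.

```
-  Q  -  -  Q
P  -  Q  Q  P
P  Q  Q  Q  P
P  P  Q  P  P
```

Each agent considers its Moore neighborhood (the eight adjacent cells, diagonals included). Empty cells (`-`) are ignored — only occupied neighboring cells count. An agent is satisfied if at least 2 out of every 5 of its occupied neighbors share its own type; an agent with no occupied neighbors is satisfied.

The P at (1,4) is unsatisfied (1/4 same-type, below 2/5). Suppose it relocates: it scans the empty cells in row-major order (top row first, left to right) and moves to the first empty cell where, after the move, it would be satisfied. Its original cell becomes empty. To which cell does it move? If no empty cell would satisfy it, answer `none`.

Vacating (1,4). Empty cells in order:
  (0,0): 1/2 same-type → satisfied — stop here.

(0,0)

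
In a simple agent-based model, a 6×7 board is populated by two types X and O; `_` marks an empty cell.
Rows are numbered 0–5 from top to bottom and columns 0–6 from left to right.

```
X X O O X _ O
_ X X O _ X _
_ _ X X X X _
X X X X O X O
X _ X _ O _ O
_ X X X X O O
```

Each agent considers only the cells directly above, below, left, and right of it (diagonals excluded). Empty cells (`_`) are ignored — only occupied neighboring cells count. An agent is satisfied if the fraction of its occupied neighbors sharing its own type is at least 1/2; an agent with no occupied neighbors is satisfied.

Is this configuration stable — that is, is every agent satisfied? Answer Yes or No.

Row 0: (0,0)X 1/1 ✓ · (0,1)X 2/3 ✓ · (0,2)O 1/3 ✗ · (0,3)O 2/3 ✓ · (0,4)X 0/1 ✗ · (0,6)O 0/0 ✓
Row 1: (1,1)X 2/2 ✓ · (1,2)X 2/4 ✓ · (1,3)O 1/3 ✗ · (1,5)X 1/1 ✓
Row 2: (2,2)X 3/3 ✓ · (2,3)X 3/4 ✓ · (2,4)X 2/3 ✓ · (2,5)X 3/3 ✓
Row 3: (3,0)X 2/2 ✓ · (3,1)X 2/2 ✓ · (3,2)X 4/4 ✓ · (3,3)X 2/3 ✓ · (3,4)O 1/4 ✗ · (3,5)X 1/3 ✗ · (3,6)O 1/2 ✓
Row 4: (4,0)X 1/1 ✓ · (4,2)X 2/2 ✓ · (4,4)O 1/2 ✓ · (4,6)O 2/2 ✓
Row 5: (5,1)X 1/1 ✓ · (5,2)X 3/3 ✓ · (5,3)X 2/2 ✓ · (5,4)X 1/3 ✗ · (5,5)O 1/2 ✓ · (5,6)O 2/2 ✓
For instance (0,2) has only 1/3 same-type neighbors, below 1/2.

No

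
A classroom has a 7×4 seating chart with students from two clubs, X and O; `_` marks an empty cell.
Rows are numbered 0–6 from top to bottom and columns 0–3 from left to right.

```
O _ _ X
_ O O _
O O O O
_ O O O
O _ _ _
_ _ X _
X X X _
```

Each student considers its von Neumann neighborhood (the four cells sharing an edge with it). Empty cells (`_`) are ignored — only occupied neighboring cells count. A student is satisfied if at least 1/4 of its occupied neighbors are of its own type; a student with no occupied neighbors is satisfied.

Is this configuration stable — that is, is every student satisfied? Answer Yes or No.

Yes

Row 0: (0,0)O 0/0 satisfied · (0,3)X 0/0 satisfied
Row 1: (1,1)O 2/2 satisfied · (1,2)O 2/2 satisfied
Row 2: (2,0)O 1/1 satisfied · (2,1)O 4/4 satisfied · (2,2)O 4/4 satisfied · (2,3)O 2/2 satisfied
Row 3: (3,1)O 2/2 satisfied · (3,2)O 3/3 satisfied · (3,3)O 2/2 satisfied
Row 4: (4,0)O 0/0 satisfied
Row 5: (5,2)X 1/1 satisfied
Row 6: (6,0)X 1/1 satisfied · (6,1)X 2/2 satisfied · (6,2)X 2/2 satisfied
All meet the threshold, so the configuration is stable.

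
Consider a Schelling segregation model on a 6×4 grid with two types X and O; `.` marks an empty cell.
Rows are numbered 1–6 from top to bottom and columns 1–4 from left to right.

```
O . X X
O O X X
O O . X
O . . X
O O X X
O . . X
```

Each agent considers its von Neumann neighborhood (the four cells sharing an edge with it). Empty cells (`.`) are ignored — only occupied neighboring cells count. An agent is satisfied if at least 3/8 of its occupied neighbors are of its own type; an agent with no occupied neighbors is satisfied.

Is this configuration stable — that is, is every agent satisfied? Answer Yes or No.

Yes

Row 1: (1,1)O 1/1 satisfied · (1,3)X 2/2 satisfied · (1,4)X 2/2 satisfied
Row 2: (2,1)O 3/3 satisfied · (2,2)O 2/3 satisfied · (2,3)X 2/3 satisfied · (2,4)X 3/3 satisfied
Row 3: (3,1)O 3/3 satisfied · (3,2)O 2/2 satisfied · (3,4)X 2/2 satisfied
Row 4: (4,1)O 2/2 satisfied · (4,4)X 2/2 satisfied
Row 5: (5,1)O 3/3 satisfied · (5,2)O 1/2 satisfied · (5,3)X 1/2 satisfied · (5,4)X 3/3 satisfied
Row 6: (6,1)O 1/1 satisfied · (6,4)X 1/1 satisfied
All meet the threshold, so the configuration is stable.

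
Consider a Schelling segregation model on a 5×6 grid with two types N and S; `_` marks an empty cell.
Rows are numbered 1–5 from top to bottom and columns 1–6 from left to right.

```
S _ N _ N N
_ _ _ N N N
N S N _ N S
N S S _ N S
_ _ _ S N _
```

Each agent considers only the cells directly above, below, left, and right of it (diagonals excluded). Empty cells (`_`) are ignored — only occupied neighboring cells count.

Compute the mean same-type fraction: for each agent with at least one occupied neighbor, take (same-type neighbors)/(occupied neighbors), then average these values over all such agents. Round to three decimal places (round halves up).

0.578

Row 1: (1,1)S — no occupied neighbors · (1,3)N — no occupied neighbors · (1,5)N 2/2 · (1,6)N 2/2
Row 2: (2,4)N 1/1 · (2,5)N 4/4 · (2,6)N 2/3
Row 3: (3,1)N 1/2 · (3,2)S 1/3 · (3,3)N 0/2 · (3,5)N 2/3 · (3,6)S 1/3
Row 4: (4,1)N 1/2 · (4,2)S 2/3 · (4,3)S 1/2 · (4,5)N 2/3 · (4,6)S 1/2
Row 5: (5,4)S 0/1 · (5,5)N 1/2
Sum over 17 agents: 2/2 + 2/2 + 1/1 + 4/4 + 2/3 + 1/2 + 1/3 + 0/2 + 2/3 + 1/3 + 1/2 + 2/3 + 1/2 + 2/3 + 1/2 + 0/1 + 1/2 = 59/6; mean = 59/6 ÷ 17 = 59/102 = 0.578431… → 0.578.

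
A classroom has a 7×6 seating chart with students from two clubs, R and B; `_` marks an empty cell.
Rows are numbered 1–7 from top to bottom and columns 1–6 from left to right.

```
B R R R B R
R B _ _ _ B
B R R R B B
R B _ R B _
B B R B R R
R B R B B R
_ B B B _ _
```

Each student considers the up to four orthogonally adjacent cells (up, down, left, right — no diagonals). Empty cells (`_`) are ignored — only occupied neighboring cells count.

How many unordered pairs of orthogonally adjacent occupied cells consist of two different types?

Scan each occupied cell's neighbors to the right and below so each pair is counted once.
From row 1: 6 unlike of 8 pairs (running 6/8).
From row 2: 3 unlike of 4 pairs (running 9/12).
From row 3: 4 unlike of 9 pairs (running 13/21).
From row 4: 5 unlike of 6 pairs (running 18/27).
From row 5: 5 unlike of 11 pairs (running 23/38).
From row 6: 5 unlike of 8 pairs (running 28/46).
From row 7: 0 unlike of 2 pairs (running 28/48).
Total adjacent occupied pairs: 48; unlike-type pairs: 28.

28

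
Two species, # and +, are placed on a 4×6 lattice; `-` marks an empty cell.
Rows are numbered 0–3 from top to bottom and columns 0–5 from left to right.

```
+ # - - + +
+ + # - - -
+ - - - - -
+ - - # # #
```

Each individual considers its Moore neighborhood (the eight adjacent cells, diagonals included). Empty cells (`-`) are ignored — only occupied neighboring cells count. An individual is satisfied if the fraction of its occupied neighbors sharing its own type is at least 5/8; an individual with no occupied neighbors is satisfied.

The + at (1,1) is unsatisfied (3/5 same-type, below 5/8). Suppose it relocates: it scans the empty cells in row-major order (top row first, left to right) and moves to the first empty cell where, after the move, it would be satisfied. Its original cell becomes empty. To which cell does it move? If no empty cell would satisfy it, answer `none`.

Vacating (1,1). Empty cells in order:
  (0,2): 0/2 same-type → still unsatisfied.
  (0,3): 1/2 same-type → still unsatisfied.
  (1,3): 1/2 same-type → still unsatisfied.
  (1,4): 2/2 same-type → satisfied — stop here.

(1,4)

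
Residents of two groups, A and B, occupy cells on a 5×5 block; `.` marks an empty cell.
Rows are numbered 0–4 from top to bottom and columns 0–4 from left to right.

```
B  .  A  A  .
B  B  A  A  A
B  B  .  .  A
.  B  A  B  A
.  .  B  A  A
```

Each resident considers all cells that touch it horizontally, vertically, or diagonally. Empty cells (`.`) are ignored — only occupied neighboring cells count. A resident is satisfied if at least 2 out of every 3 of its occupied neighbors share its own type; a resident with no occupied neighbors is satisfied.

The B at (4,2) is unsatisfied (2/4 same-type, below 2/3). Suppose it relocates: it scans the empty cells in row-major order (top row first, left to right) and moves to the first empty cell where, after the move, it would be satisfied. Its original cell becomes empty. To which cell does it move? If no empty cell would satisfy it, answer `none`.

Vacating (4,2). Empty cells in order:
  (0,1): 3/5 same-type → still unsatisfied.
  (0,4): 0/3 same-type → still unsatisfied.
  (2,2): 4/7 same-type → still unsatisfied.
  (2,3): 1/7 same-type → still unsatisfied.
  (3,0): 3/3 same-type → satisfied — stop here.

(3,0)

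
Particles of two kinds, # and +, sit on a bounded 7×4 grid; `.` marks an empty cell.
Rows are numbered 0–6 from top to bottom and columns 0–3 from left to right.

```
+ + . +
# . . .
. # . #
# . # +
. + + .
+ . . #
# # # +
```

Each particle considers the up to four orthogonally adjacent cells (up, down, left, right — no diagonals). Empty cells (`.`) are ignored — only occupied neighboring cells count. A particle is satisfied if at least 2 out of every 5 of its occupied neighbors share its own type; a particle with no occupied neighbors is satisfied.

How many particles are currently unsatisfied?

(0,0)+ 1/2 ✓
(0,1)+ 1/1 ✓
(0,3)+ 0/0 ✓
(1,0)# 0/1 ✗
(2,1)# 0/0 ✓
(2,3)# 0/1 ✗
(3,0)# 0/0 ✓
(3,2)# 0/2 ✗
(3,3)+ 0/2 ✗
(4,1)+ 1/1 ✓
(4,2)+ 1/2 ✓
(5,0)+ 0/1 ✗
(5,3)# 0/1 ✗
(6,0)# 1/2 ✓
(6,1)# 2/2 ✓
(6,2)# 1/2 ✓
(6,3)+ 0/2 ✗
Unsatisfied: (1,0), (2,3), (3,2), (3,3), (5,0), (5,3), (6,3) — 7 in total.

7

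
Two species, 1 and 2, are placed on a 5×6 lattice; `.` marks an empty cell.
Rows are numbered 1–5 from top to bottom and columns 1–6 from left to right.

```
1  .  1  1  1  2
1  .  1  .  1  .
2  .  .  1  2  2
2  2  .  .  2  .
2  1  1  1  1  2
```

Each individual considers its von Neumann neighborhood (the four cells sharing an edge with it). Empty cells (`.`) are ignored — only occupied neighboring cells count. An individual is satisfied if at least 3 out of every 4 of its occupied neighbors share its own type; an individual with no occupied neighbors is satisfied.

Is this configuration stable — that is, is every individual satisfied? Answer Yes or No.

No

Row 1: (1,1)1 1/1 satisfied · (1,3)1 2/2 satisfied · (1,4)1 2/2 satisfied · (1,5)1 2/3 not · (1,6)2 0/1 not
Row 2: (2,1)1 1/2 not · (2,3)1 1/1 satisfied · (2,5)1 1/2 not
Row 3: (3,1)2 1/2 not · (3,4)1 0/1 not · (3,5)2 2/4 not · (3,6)2 1/1 satisfied
Row 4: (4,1)2 3/3 satisfied · (4,2)2 1/2 not · (4,5)2 1/2 not
Row 5: (5,1)2 1/2 not · (5,2)1 1/3 not · (5,3)1 2/2 satisfied · (5,4)1 2/2 satisfied · (5,5)1 1/3 not · (5,6)2 0/1 not
For instance (1,5) has only 2/3 same-type neighbors, below 3/4.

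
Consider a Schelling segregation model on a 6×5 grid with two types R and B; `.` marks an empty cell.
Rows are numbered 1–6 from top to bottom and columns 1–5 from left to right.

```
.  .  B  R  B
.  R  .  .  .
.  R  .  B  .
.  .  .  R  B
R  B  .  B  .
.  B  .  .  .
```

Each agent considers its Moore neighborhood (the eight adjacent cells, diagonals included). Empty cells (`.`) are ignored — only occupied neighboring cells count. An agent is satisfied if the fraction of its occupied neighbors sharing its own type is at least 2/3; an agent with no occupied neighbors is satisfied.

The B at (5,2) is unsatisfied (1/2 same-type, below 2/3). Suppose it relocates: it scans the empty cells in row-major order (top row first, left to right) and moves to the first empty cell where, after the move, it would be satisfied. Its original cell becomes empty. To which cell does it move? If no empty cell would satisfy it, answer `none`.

(2,4)

Vacating (5,2). Empty cells in order:
  (1,1): 0/1 same-type → still unsatisfied.
  (1,2): 1/2 same-type → still unsatisfied.
  (2,1): 0/2 same-type → still unsatisfied.
  (2,3): 2/5 same-type → still unsatisfied.
  (2,4): 3/4 same-type → satisfied — stop here.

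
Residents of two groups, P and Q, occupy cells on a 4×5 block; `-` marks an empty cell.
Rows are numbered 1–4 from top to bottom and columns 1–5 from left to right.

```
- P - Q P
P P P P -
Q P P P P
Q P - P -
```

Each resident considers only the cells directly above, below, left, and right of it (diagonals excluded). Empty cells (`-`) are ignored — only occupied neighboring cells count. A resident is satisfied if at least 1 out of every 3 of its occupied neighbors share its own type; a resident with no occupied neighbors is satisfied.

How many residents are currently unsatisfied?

Row 1: (1,2)P 1/1 ✓ · (1,4)Q 0/2 ✗ · (1,5)P 0/1 ✗
Row 2: (2,1)P 1/2 ✓ · (2,2)P 4/4 ✓ · (2,3)P 3/3 ✓ · (2,4)P 2/3 ✓
Row 3: (3,1)Q 1/3 ✓ · (3,2)P 3/4 ✓ · (3,3)P 3/3 ✓ · (3,4)P 4/4 ✓ · (3,5)P 1/1 ✓
Row 4: (4,1)Q 1/2 ✓ · (4,2)P 1/2 ✓ · (4,4)P 1/1 ✓
Unsatisfied: (1,4), (1,5) — 2 in total.

2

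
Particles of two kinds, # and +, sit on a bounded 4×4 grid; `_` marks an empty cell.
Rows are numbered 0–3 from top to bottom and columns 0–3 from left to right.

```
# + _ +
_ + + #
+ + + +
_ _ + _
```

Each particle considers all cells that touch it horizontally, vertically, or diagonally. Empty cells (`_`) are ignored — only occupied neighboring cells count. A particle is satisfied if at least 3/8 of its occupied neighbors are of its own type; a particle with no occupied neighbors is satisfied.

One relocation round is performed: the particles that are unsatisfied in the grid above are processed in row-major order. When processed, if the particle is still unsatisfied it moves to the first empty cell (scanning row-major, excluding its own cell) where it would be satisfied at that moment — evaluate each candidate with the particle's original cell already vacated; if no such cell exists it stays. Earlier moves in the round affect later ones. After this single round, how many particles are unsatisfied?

2

Initially unsatisfied (in order): (0,0), (1,3).
  (0,0): no empty cell satisfies it; stays.
  (1,3): no empty cell satisfies it; stays.
Resulting grid:
# + _ +
_ + + #
+ + + +
_ _ + _
Unsatisfied now: (0,0), (1,3).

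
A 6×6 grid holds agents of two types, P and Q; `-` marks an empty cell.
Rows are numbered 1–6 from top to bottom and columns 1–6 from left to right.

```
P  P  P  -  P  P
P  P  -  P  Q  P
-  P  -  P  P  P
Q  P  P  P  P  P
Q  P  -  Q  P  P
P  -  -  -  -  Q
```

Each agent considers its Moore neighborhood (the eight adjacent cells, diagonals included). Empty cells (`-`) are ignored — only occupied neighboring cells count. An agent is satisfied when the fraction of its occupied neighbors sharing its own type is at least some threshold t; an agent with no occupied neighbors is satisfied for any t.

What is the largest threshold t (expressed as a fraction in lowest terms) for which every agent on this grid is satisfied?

Row 1: (1,1)P 3/3 · (1,2)P 4/4 · (1,3)P 3/3 · (1,5)P 3/4 · (1,6)P 2/3
Row 2: (2,1)P 4/4 · (2,2)P 5/5 · (2,4)P 4/5 · (2,5)Q 0/7 · (2,6)P 4/5
Row 3: (3,2)P 4/5 · (3,4)P 5/6 · (3,5)P 7/8 · (3,6)P 4/5
Row 4: (4,1)Q 1/4 · (4,2)P 3/5 · (4,3)P 5/6 · (4,4)P 5/6 · (4,5)P 7/8 · (4,6)P 5/5
Row 5: (5,1)Q 1/4 · (5,2)P 3/5 · (5,4)Q 0/4 · (5,5)P 4/6 · (5,6)P 3/4
Row 6: (6,1)P 1/2 · (6,6)Q 0/2
The smallest same-type fraction is 0/7 at (2,5), which reduces to 0/1. Any threshold above that leaves this agent unsatisfied.

0/1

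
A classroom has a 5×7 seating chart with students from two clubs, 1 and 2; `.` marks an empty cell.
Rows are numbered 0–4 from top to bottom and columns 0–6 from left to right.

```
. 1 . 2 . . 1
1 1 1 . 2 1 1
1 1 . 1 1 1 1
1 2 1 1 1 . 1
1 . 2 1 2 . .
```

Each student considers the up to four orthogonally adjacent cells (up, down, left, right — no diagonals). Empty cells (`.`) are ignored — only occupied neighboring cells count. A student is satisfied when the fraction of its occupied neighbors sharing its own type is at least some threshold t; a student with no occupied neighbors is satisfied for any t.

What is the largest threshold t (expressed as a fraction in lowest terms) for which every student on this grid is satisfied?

(0,1)1 1/1
(0,3)2 — no occupied neighbors
(0,6)1 1/1
(1,0)1 2/2
(1,1)1 4/4
(1,2)1 1/1
(1,4)2 0/2
(1,5)1 2/3
(1,6)1 3/3
(2,0)1 3/3
(2,1)1 2/3
(2,3)1 2/2
(2,4)1 3/4
(2,5)1 3/3
(2,6)1 3/3
(3,0)1 2/3
(3,1)2 0/3
(3,2)1 1/3
(3,3)1 4/4
(3,4)1 2/3
(3,6)1 1/1
(4,0)1 1/1
(4,2)2 0/2
(4,3)1 1/3
(4,4)2 0/2
The smallest same-type fraction is 0/2 at (1,4), which reduces to 0/1. Any threshold above that leaves this student unsatisfied.

0/1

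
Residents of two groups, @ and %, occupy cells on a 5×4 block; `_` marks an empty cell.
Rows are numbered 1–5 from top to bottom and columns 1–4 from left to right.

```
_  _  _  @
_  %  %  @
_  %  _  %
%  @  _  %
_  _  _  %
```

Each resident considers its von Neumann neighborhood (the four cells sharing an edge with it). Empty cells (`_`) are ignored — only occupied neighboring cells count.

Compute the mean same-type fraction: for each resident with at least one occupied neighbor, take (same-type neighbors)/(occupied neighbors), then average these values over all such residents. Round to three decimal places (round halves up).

Row 1: (1,4)@ 1/1
Row 2: (2,2)% 2/2 · (2,3)% 1/2 · (2,4)@ 1/3
Row 3: (3,2)% 1/2 · (3,4)% 1/2
Row 4: (4,1)% 0/1 · (4,2)@ 0/2 · (4,4)% 2/2
Row 5: (5,4)% 1/1
Sum over 10 residents: 1/1 + 2/2 + 1/2 + 1/3 + 1/2 + 1/2 + 0/1 + 0/2 + 2/2 + 1/1 = 35/6; mean = 35/6 ÷ 10 = 7/12 = 0.583333… → 0.583.

0.583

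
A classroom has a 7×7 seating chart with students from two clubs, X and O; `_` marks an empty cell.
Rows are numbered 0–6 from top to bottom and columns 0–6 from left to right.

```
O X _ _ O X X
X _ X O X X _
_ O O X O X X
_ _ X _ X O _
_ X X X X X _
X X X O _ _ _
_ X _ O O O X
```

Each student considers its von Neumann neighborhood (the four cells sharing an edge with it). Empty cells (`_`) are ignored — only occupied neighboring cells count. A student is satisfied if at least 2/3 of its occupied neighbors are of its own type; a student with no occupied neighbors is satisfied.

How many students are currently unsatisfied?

18

(0,0)O 0/2 unhappy
(0,1)X 0/1 unhappy
(0,4)O 0/2 unhappy
(0,5)X 2/3 ok
(0,6)X 1/1 ok
(1,0)X 0/1 unhappy
(1,2)X 0/2 unhappy
(1,3)O 0/3 unhappy
(1,4)X 1/4 unhappy
(1,5)X 3/3 ok
(2,1)O 1/1 ok
(2,2)O 1/4 unhappy
(2,3)X 0/3 unhappy
(2,4)O 0/4 unhappy
(2,5)X 2/4 unhappy
(2,6)X 1/1 ok
(3,2)X 1/2 unhappy
(3,4)X 1/3 unhappy
(3,5)O 0/3 unhappy
(4,1)X 2/2 ok
(4,2)X 4/4 ok
(4,3)X 2/3 ok
(4,4)X 3/3 ok
(4,5)X 1/2 unhappy
(5,0)X 1/1 ok
(5,1)X 4/4 ok
(5,2)X 2/3 ok
(5,3)O 1/3 unhappy
(6,1)X 1/1 ok
(6,3)O 2/2 ok
(6,4)O 2/2 ok
(6,5)O 1/2 unhappy
(6,6)X 0/1 unhappy
Unsatisfied: (0,0), (0,1), (0,4), (1,0), (1,2), (1,3), (1,4), (2,2), (2,3), (2,4), (2,5), (3,2), (3,4), (3,5), (4,5), (5,3), (6,5), (6,6) — 18 in total.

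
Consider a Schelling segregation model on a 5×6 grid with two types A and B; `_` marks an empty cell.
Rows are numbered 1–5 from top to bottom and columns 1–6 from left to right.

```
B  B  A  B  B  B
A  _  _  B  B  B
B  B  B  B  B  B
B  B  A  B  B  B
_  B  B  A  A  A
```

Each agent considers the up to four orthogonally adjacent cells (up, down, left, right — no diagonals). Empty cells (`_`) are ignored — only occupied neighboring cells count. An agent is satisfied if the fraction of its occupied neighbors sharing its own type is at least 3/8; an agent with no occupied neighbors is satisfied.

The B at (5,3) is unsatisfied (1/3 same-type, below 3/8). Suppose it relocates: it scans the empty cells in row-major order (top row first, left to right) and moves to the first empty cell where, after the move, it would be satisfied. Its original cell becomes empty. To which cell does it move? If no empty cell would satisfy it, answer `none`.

(2,2)

Vacating (5,3). Empty cells in order:
  (2,2): 2/3 same-type → satisfied — stop here.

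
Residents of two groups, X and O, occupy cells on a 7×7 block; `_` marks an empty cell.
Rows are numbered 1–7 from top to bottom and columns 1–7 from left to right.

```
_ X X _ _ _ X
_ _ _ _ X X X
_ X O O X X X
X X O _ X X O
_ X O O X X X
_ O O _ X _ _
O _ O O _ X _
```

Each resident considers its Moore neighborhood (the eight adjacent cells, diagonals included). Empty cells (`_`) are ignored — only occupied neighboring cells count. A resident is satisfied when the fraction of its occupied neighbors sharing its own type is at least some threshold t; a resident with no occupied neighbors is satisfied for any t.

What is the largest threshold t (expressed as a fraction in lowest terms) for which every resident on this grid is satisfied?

Row 1: (1,2)X 1/1 · (1,3)X 1/1 · (1,7)X 2/2
Row 2: (2,5)X 3/4 · (2,6)X 6/6 · (2,7)X 4/4
Row 3: (3,2)X 2/4 · (3,3)O 2/4 · (3,4)O 2/5 · (3,5)X 5/6 · (3,6)X 7/8 · (3,7)X 4/5
Row 4: (4,1)X 3/3 · (4,2)X 3/6 · (4,3)O 4/7 · (4,5)X 5/7 · (4,6)X 7/8 · (4,7)O 0/5
Row 5: (5,2)X 2/6 · (5,3)O 4/6 · (5,4)O 3/6 · (5,5)X 4/5 · (5,6)X 5/6 · (5,7)X 2/3
Row 6: (6,2)O 4/5 · (6,3)O 5/6 · (6,5)X 3/5
Row 7: (7,1)O 1/1 · (7,3)O 3/3 · (7,4)O 2/3 · (7,6)X 1/1
The smallest same-type fraction is 0/5 at (4,7), which reduces to 0/1. Any threshold above that leaves this resident unsatisfied.

0/1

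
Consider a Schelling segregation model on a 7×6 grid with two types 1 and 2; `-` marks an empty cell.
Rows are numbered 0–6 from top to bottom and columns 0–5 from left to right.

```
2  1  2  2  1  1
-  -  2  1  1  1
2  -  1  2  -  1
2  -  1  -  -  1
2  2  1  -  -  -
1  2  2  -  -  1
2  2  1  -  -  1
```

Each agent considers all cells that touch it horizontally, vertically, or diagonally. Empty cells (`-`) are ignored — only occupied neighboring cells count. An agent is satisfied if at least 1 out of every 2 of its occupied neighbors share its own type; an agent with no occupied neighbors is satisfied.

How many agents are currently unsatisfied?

8

Row 0: (0,0)2 0/1 unhappy · (0,1)1 0/3 unhappy · (0,2)2 2/4 ok · (0,3)2 2/5 unhappy · (0,4)1 4/5 ok · (0,5)1 3/3 ok
Row 1: (1,2)2 3/6 ok · (1,3)1 3/7 unhappy · (1,4)1 5/7 ok · (1,5)1 4/4 ok
Row 2: (2,0)2 1/1 ok · (2,2)1 2/4 ok · (2,3)2 1/5 unhappy · (2,5)1 3/3 ok
Row 3: (3,0)2 3/3 ok · (3,2)1 2/4 ok · (3,5)1 1/1 ok
Row 4: (4,0)2 3/4 ok · (4,1)2 4/7 ok · (4,2)1 1/4 unhappy
Row 5: (5,0)1 0/5 unhappy · (5,1)2 5/8 ok · (5,2)2 3/5 ok · (5,5)1 1/1 ok
Row 6: (6,0)2 2/3 ok · (6,1)2 3/5 ok · (6,2)1 0/3 unhappy · (6,5)1 1/1 ok
Unsatisfied: (0,0), (0,1), (0,3), (1,3), (2,3), (4,2), (5,0), (6,2) — 8 in total.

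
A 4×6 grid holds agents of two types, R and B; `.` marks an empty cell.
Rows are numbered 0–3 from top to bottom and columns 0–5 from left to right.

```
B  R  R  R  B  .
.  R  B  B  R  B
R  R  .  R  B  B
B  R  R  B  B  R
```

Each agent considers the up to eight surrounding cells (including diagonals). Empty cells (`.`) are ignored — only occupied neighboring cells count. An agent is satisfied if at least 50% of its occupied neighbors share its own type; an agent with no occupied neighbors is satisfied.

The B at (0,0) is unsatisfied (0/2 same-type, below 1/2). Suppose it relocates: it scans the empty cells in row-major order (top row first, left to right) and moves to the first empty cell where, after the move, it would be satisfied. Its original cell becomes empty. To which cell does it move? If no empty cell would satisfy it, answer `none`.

(0,5)

Vacating (0,0). Empty cells in order:
  (0,5): 2/3 same-type → satisfied — stop here.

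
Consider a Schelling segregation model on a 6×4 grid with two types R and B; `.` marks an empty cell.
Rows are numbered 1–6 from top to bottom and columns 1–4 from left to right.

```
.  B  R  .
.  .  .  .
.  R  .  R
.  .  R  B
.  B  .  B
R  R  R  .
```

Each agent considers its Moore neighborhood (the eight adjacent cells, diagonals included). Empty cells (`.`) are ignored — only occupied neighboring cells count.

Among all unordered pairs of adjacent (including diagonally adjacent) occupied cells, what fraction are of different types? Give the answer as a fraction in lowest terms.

9/14

Scan each occupied cell's neighbors to the right and below (and the two forward diagonals) so each pair is counted once.
Row 1: B(1,2)–R(1,3)≠  → 1/1 unlike.
Row 3: R(3,2)–R(4,3)= R(3,4)–B(4,4)≠ R(3,4)–R(4,3)=  → 1/3 unlike.
Row 4: R(4,3)–B(4,4)≠ R(4,3)–B(5,4)≠ R(4,3)–B(5,2)≠ B(4,4)–B(5,4)=  → 3/4 unlike.
Row 5: B(5,2)–R(6,2)≠ B(5,2)–R(6,3)≠ B(5,2)–R(6,1)≠ B(5,4)–R(6,3)≠  → 4/4 unlike.
Row 6: R(6,1)–R(6,2)= R(6,2)–R(6,3)=  → 0/2 unlike.
Total adjacent occupied pairs: 14; unlike-type pairs: 9.
9/14 is already in lowest terms.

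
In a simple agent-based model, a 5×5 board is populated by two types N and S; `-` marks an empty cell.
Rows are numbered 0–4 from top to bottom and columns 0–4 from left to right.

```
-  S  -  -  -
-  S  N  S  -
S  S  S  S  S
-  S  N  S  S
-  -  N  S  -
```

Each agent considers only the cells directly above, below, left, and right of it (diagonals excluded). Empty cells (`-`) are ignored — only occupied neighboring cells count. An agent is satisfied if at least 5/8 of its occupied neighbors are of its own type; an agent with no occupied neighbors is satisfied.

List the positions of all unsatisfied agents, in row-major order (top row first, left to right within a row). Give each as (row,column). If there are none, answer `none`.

(0,1)S 1/1 satisfied
(1,1)S 2/3 satisfied
(1,2)N 0/3 not
(1,3)S 1/2 not
(2,0)S 1/1 satisfied
(2,1)S 4/4 satisfied
(2,2)S 2/4 not
(2,3)S 4/4 satisfied
(2,4)S 2/2 satisfied
(3,1)S 1/2 not
(3,2)N 1/4 not
(3,3)S 3/4 satisfied
(3,4)S 2/2 satisfied
(4,2)N 1/2 not
(4,3)S 1/2 not

(1,2), (1,3), (2,2), (3,1), (3,2), (4,2), (4,3)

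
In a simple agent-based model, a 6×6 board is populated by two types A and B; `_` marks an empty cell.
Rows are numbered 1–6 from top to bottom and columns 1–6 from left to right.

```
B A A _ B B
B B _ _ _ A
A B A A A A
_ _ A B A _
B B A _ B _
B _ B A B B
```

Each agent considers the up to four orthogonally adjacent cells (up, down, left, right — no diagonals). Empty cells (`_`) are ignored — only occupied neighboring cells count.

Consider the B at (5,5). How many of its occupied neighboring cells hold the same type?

1

Occupied neighbors of (5,5): (4,5)=A, (6,5)=B.
Same type (B): 1 of 2.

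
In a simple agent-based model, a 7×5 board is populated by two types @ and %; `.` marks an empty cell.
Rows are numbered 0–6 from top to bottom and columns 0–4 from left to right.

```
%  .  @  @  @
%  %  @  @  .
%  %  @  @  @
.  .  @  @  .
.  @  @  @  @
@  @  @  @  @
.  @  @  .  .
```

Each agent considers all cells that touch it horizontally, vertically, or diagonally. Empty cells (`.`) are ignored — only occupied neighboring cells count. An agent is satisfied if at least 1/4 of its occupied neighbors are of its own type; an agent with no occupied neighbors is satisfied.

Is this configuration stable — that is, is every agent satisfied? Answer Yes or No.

(0,0)% 2/2 satisfied
(0,2)@ 3/4 satisfied
(0,3)@ 4/4 satisfied
(0,4)@ 2/2 satisfied
(1,0)% 4/4 satisfied
(1,1)% 4/7 satisfied
(1,2)@ 5/7 satisfied
(1,3)@ 7/7 satisfied
(2,0)% 3/3 satisfied
(2,1)% 3/6 satisfied
(2,2)@ 5/7 satisfied
(2,3)@ 6/6 satisfied
(2,4)@ 3/3 satisfied
(3,2)@ 6/7 satisfied
(3,3)@ 7/7 satisfied
(4,1)@ 5/5 satisfied
(4,2)@ 7/7 satisfied
(4,3)@ 7/7 satisfied
(4,4)@ 4/4 satisfied
(5,0)@ 3/3 satisfied
(5,1)@ 6/6 satisfied
(5,2)@ 7/7 satisfied
(5,3)@ 6/6 satisfied
(5,4)@ 3/3 satisfied
(6,1)@ 4/4 satisfied
(6,2)@ 4/4 satisfied
All meet the threshold, so the configuration is stable.

Yes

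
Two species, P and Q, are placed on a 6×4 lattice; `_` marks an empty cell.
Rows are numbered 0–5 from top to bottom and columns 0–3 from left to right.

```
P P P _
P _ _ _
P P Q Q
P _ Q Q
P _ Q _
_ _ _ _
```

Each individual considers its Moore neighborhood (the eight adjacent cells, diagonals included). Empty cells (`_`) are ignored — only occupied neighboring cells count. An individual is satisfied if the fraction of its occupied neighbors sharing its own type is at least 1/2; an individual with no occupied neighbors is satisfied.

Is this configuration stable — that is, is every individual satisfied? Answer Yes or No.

(0,0)P 2/2 satisfied
(0,1)P 3/3 satisfied
(0,2)P 1/1 satisfied
(1,0)P 4/4 satisfied
(2,0)P 3/3 satisfied
(2,1)P 3/5 satisfied
(2,2)Q 3/4 satisfied
(2,3)Q 3/3 satisfied
(3,0)P 3/3 satisfied
(3,2)Q 4/5 satisfied
(3,3)Q 4/4 satisfied
(4,0)P 1/1 satisfied
(4,2)Q 2/2 satisfied
All meet the threshold, so the configuration is stable.

Yes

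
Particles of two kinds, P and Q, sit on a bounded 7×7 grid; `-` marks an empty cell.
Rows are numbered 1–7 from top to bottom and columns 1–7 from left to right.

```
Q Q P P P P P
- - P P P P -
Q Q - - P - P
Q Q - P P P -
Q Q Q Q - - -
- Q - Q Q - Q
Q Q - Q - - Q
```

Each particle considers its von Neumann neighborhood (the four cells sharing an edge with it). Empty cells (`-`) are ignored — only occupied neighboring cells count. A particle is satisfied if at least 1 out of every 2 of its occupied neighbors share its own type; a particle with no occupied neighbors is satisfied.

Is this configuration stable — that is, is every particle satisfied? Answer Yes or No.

Yes

(1,1)Q 1/1 ok
(1,2)Q 1/2 ok
(1,3)P 2/3 ok
(1,4)P 3/3 ok
(1,5)P 3/3 ok
(1,6)P 3/3 ok
(1,7)P 1/1 ok
(2,3)P 2/2 ok
(2,4)P 3/3 ok
(2,5)P 4/4 ok
(2,6)P 2/2 ok
(3,1)Q 2/2 ok
(3,2)Q 2/2 ok
(3,5)P 2/2 ok
(3,7)P 0/0 ok
(4,1)Q 3/3 ok
(4,2)Q 3/3 ok
(4,4)P 1/2 ok
(4,5)P 3/3 ok
(4,6)P 1/1 ok
(5,1)Q 2/2 ok
(5,2)Q 4/4 ok
(5,3)Q 2/2 ok
(5,4)Q 2/3 ok
(6,2)Q 2/2 ok
(6,4)Q 3/3 ok
(6,5)Q 1/1 ok
(6,7)Q 1/1 ok
(7,1)Q 1/1 ok
(7,2)Q 2/2 ok
(7,4)Q 1/1 ok
(7,7)Q 1/1 ok
All meet the threshold, so the configuration is stable.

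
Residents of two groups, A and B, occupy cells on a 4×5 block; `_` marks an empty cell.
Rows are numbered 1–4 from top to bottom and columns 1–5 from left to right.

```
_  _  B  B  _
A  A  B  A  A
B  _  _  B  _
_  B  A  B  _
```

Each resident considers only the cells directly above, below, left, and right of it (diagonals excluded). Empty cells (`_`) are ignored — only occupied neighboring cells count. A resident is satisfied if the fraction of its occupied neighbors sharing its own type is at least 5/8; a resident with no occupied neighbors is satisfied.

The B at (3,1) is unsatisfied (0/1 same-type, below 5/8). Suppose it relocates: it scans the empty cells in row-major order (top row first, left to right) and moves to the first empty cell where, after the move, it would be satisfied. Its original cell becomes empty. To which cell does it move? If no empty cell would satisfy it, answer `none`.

(3,3)

Vacating (3,1). Empty cells in order:
  (1,1): 0/1 same-type → still unsatisfied.
  (1,2): 1/2 same-type → still unsatisfied.
  (1,5): 1/2 same-type → still unsatisfied.
  (3,2): 1/2 same-type → still unsatisfied.
  (3,3): 2/3 same-type → satisfied — stop here.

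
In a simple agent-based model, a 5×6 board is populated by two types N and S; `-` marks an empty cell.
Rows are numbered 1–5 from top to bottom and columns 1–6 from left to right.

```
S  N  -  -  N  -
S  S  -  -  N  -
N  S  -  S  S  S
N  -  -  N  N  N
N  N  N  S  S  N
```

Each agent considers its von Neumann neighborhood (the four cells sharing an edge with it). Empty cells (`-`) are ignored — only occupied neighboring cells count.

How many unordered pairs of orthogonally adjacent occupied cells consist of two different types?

12

Scan each occupied cell's neighbors to the right and below so each pair is counted once.
Row 1: S(1,1)–N(1,2)≠ S(1,1)–S(2,1)= N(1,2)–S(2,2)≠ N(1,5)–N(2,5)=  → 2/4 unlike.
Row 2: S(2,1)–S(2,2)= S(2,1)–N(3,1)≠ S(2,2)–S(3,2)= N(2,5)–S(3,5)≠  → 2/4 unlike.
Row 3: N(3,1)–S(3,2)≠ N(3,1)–N(4,1)= S(3,4)–S(3,5)= S(3,4)–N(4,4)≠ S(3,5)–S(3,6)= S(3,5)–N(4,5)≠ S(3,6)–N(4,6)≠  → 4/7 unlike.
Row 4: N(4,1)–N(5,1)= N(4,4)–N(4,5)= N(4,4)–S(5,4)≠ N(4,5)–N(4,6)= N(4,5)–S(5,5)≠ N(4,6)–N(5,6)=  → 2/6 unlike.
Row 5: N(5,1)–N(5,2)= N(5,2)–N(5,3)= N(5,3)–S(5,4)≠ S(5,4)–S(5,5)= S(5,5)–N(5,6)≠  → 2/5 unlike.
Total adjacent occupied pairs: 26; unlike-type pairs: 12.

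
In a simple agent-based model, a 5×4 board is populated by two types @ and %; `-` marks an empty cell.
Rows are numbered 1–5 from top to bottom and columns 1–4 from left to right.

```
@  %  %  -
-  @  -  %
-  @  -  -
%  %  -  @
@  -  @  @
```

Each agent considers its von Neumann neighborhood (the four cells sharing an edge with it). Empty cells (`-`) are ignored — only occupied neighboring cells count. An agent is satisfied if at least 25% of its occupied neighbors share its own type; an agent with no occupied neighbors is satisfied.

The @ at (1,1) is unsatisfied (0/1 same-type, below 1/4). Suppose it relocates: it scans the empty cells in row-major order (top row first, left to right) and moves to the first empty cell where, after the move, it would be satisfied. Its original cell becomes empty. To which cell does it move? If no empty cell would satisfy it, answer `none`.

Vacating (1,1). Empty cells in order:
  (1,4): 0/2 same-type → still unsatisfied.
  (2,1): 1/1 same-type → satisfied — stop here.

(2,1)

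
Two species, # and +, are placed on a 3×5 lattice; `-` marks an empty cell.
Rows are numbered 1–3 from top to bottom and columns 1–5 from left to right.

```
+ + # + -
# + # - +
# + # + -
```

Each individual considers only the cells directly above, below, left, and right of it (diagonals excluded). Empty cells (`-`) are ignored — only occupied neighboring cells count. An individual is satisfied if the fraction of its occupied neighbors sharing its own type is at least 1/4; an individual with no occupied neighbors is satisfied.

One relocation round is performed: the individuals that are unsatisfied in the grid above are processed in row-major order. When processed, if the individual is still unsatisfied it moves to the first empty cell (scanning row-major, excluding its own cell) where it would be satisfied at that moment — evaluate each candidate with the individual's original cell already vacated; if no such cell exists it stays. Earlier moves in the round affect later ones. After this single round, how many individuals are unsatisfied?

Initially unsatisfied (in order): (1,4), (3,4).
  (1,4) → (1,5).
  (3,4) → (1,4).
Resulting grid:
+ + # + +
# + # - +
# + # - -
All satisfied now.

0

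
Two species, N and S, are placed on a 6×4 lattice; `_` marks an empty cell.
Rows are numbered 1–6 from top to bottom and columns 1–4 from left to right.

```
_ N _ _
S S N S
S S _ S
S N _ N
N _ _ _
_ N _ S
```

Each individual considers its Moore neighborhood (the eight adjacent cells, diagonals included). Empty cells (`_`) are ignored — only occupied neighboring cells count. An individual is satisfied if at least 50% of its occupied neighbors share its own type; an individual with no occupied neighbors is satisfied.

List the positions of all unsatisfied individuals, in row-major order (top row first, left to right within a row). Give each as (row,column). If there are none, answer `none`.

(1,2)N 1/3 ✗
(2,1)S 3/4 ✓
(2,2)S 3/5 ✓
(2,3)N 1/5 ✗
(2,4)S 1/2 ✓
(3,1)S 4/5 ✓
(3,2)S 4/6 ✓
(3,4)S 1/3 ✗
(4,1)S 2/4 ✓
(4,2)N 1/4 ✗
(4,4)N 0/1 ✗
(5,1)N 2/3 ✓
(6,2)N 1/1 ✓
(6,4)S 0/0 ✓

(1,2), (2,3), (3,4), (4,2), (4,4)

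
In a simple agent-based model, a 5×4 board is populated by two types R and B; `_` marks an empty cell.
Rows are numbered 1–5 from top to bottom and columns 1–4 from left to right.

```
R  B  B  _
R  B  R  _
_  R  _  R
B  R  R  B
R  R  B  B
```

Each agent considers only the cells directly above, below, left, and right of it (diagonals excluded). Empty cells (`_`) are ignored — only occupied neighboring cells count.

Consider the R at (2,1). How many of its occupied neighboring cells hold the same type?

1

Occupied neighbors of (2,1): (1,1)=R, (2,2)=B.
Same type (R): 1 of 2.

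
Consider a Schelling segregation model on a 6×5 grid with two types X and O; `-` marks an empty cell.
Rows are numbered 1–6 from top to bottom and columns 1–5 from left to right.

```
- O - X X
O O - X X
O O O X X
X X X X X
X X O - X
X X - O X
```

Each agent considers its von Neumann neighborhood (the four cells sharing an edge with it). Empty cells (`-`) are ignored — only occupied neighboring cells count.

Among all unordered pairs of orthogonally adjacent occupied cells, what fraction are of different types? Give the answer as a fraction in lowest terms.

Scan each occupied cell's neighbors to the right and below so each pair is counted once.
From row 1: 0 unlike of 4 pairs (running 0/4).
From row 2: 0 unlike of 6 pairs (running 0/10).
From row 3: 4 unlike of 9 pairs (running 4/19).
From row 4: 1 unlike of 8 pairs (running 5/27).
From row 5: 1 unlike of 5 pairs (running 6/32).
From row 6: 1 unlike of 2 pairs (running 7/34).
Total adjacent occupied pairs: 34; unlike-type pairs: 7.
7/34 is already in lowest terms.

7/34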